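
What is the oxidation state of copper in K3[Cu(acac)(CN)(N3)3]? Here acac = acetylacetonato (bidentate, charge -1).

+2

3 potassium outside the brackets (+1 each) → the complex ion is 3−.
Ligand charges: 3×N3 = -3; 1×CN = -1; 1×acac = -1; sum -5.
Cu + (-5) = 3− ⇒ Cu is +2.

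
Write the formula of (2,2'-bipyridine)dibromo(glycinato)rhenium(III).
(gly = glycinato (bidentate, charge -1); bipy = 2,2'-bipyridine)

Ligands: 2 bromo (Br, -1), 1 glycinato (gly, -1), 1 2,2'-bipyridine (bipy, neutral). Ligand charge sum = -3.
With Re in oxidation state +3, the complex ion is [Re...].

[Re(bipy)Br2(gly)]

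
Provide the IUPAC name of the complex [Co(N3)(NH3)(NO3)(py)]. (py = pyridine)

ammineazidonitrato(pyridine)cobalt(II)

There is no counter-ion, so the complex is neutral overall.
Ligand charges: 1×nitrato (-1 each), 1×pyridine (neutral), 1×azido (-1 each), 1×ammine (neutral); total -2. So Co + (-2) = 0, giving Co = +2.
Ligands are named alphabetically: ammine before azido before nitrato before pyridine.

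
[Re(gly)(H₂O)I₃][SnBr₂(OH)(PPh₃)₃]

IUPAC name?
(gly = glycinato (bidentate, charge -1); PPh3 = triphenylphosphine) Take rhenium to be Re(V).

aqua(glycinato)triiodorhenium(V) dibromohydroxotris(triphenylphosphine)stannate(II)

Re is given as +5; the cation's ligand charges sum to -4, so the complex cation is 1+.
A 1:1 salt means the anion carries the equal and opposite charge, 1−.
Anion: ligand charges sum to -3; for the ion to be 1−, Sn = +2.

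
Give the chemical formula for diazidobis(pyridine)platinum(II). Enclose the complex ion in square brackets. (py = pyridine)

Ligands: 2 pyridine (py, neutral), 2 azido (N3, -1). Ligand charge sum = -2.
With Pt in oxidation state +2, the complex ion is [Pt...].

[Pt(N3)2(py)2]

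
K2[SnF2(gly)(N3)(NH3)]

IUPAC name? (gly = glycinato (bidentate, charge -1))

potassium ammineazidodifluoro(glycinato)stannate(II)

The 2 potassium counter-ions carry a total charge of +2, so each complex ion is 2−.
Ligand charges: 1×glycinato (-1 each), 2×fluoro (-1 each), 1×ammine (neutral), 1×azido (-1 each); total -4. So Sn + (-4) = 2−, giving Sn = +2.
Ligands are named alphabetically: ammine before azido before fluoro before glycinato.
The complex ion is anionic, so tin takes the -ate form stannate(II).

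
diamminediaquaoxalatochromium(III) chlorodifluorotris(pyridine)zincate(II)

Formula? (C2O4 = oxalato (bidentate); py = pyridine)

[Cr(C2O4)(H2O)2(NH3)2][ZnClF2(py)3]

Cation [Cr…]: ligand charges -2, Cr(III) ⇒ ion charge 1+.
Anion [Zn…]: ligand charges -3, Zn(II) ⇒ ion charge 1−.
One 1+ cation balances one 1− anion.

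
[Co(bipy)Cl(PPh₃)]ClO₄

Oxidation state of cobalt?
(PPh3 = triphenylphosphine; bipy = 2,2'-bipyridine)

+2

1 perchlorate outside the brackets (-1 each) → the complex ion is 1+.
Ligand charges: 1×Cl = -1; 1×PPh3 neutral; 1×bipy neutral; sum -1.
Co + (-1) = 1+ ⇒ Co is +2.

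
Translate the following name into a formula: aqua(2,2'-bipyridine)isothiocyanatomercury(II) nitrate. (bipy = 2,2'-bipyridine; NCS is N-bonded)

[Hg(bipy)(H2O)(NCS)]NO3

Ligands: 1 aqua (H2O, neutral), 1 2,2'-bipyridine (bipy, neutral), 1 isothiocyanato (NCS, -1). Ligand charge sum = -1.
With Hg in oxidation state +2, the complex ion is [Hg...]^1+.
Charge balance with nitrate (-1) requires 1 complex ion per 1 nitrate.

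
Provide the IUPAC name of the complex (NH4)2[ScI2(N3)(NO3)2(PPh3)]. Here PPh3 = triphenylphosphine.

ammonium azidodiiododinitrato(triphenylphosphine)scandate(III)

The 2 ammonium counter-ions carry a total charge of +2, so each complex ion is 2−.
Ligand charges: 2×iodo (-1 each), 1×triphenylphosphine (neutral), 2×nitrato (-1 each), 1×azido (-1 each); total -5. So Sc + (-5) = 2−, giving Sc = +3.
Ligands are named alphabetically: azido before iodo before nitrato before triphenylphosphine.
The complex ion is anionic, so scandium takes the -ate form scandate(III).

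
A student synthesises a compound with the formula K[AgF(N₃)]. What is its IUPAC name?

potassium azidofluoroargentate(I)

The 1 potassium counter-ion carries a total charge of +1, so each complex ion is 1−.
Ligand charges: 1×fluoro (-1 each), 1×azido (-1 each); total -2. So Ag + (-2) = 1−, giving Ag = +1.
The complex ion is anionic, so silver takes the -ate form argentate(I).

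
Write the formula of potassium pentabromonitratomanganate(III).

Ligands: 1 nitrato (NO3, -1), 5 bromo (Br, -1). Ligand charge sum = -6.
Charge balance with potassium (+1) requires 1 complex ion per 3 potassium.

K3[MnBr5(NO3)]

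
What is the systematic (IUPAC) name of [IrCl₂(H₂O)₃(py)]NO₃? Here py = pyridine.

triaquadichloro(pyridine)iridium(III) nitrate

The 1 nitrate counter-ion carries a total charge of -1, so each complex ion is 1+.
Ligand charges: 1×pyridine (neutral), 3×aqua (neutral), 2×chloro (-1 each); total -2. So Ir + (-2) = 1+, giving Ir = +3.
Ligands are named alphabetically: aqua before chloro before pyridine.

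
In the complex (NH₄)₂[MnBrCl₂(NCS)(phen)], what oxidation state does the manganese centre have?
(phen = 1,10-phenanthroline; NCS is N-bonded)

2 ammonium outside the brackets (+1 each) → the complex ion is 2−.
Ligand charges: 1×phen neutral; 1×Br = -1; 2×Cl = -2; 1×NCS = -1; sum -4.
Mn + (-4) = 2− ⇒ Mn is +2.

+2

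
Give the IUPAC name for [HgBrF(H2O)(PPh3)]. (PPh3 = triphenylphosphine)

aquabromofluoro(triphenylphosphine)mercury(II)

There is no counter-ion, so the complex is neutral overall.
Ligand charges: 1×triphenylphosphine (neutral), 1×fluoro (-1 each), 1×aqua (neutral), 1×bromo (-1 each); total -2. So Hg + (-2) = 0, giving Hg = +2.
Ligands are named alphabetically: aqua before bromo before fluoro before triphenylphosphine.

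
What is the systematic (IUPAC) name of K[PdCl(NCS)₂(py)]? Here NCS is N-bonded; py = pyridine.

The 1 potassium counter-ion carries a total charge of +1, so each complex ion is 1−.
Ligand charges: 2×isothiocyanato (-1 each), 1×chloro (-1 each), 1×pyridine (neutral); total -3. So Pd + (-3) = 1−, giving Pd = +2.
Ligands are named alphabetically: chloro before isothiocyanato before pyridine.
The complex ion is anionic, so palladium takes the -ate form palladate(II).

potassium chlorodiisothiocyanato(pyridine)palladate(II)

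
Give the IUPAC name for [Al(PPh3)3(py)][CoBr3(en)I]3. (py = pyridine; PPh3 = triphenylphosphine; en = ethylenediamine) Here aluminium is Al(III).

Both ions are complex: the cation is named first with the plain metal name, the anion second with the -ate form; each ion's ligands are alphabetised independently.
Al is given as +3; the cation's ligand charges sum to 0, so the complex cation is 3+.
With 3 anions per cation, each anion must be 3/3 = 1−.
Anion: ligand charges sum to -4; for the ion to be 1−, Co = +3.

(pyridine)tris(triphenylphosphine)aluminium(III) tribromo(ethylenediamine)iodocobaltate(III)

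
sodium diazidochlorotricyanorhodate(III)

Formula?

Na3[RhCl(CN)3(N3)2]

Ligands: 1 chloro (Cl, -1), 3 cyano (CN, -1), 2 azido (N3, -1). Ligand charge sum = -6.
With Rh in oxidation state +3, the complex ion is [Rh...]^3−.
Charge balance with sodium (+1) requires 1 complex ion per 3 sodium.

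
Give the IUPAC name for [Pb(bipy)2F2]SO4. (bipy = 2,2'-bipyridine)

bis(2,2'-bipyridine)difluorolead(IV) sulfate

The 1 sulfate counter-ion carries a total charge of -2, so each complex ion is 2+.
Ligand charges: 2×2,2'-bipyridine (neutral), 2×fluoro (-1 each); total -2. So Pb + (-2) = 2+, giving Pb = +4.
Ligands are named alphabetically: bipyridine before fluoro.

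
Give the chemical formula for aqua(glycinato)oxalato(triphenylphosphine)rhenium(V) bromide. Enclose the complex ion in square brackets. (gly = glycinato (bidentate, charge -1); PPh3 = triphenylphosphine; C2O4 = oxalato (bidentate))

[Re(C2O4)(gly)(H2O)(PPh3)]Br2

Ligands: 1 glycinato (gly, -1), 1 triphenylphosphine (PPh3, neutral), 1 aqua (H2O, neutral), 1 oxalato (C2O4, -2). Ligand charge sum = -3.
With Re in oxidation state +5, the complex ion is [Re...]^2+.
Charge balance with bromide (-1) requires 1 complex ion per 2 bromide.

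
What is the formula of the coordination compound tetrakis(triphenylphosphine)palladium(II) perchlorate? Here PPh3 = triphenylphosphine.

[Pd(PPh3)4](ClO4)2

Ligands: 4 triphenylphosphine (PPh3, neutral). Ligand charge sum = 0.
With Pd in oxidation state +2, the complex ion is [Pd...]^2+.
Charge balance with perchlorate (-1) requires 1 complex ion per 2 perchlorate.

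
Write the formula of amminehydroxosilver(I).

Ligands: 1 hydroxo (OH, -1), 1 ammine (NH3, neutral). Ligand charge sum = -1.
With Ag in oxidation state +1, the complex ion is [Ag...].

[Ag(NH3)(OH)]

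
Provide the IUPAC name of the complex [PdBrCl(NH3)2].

diamminebromochloropalladium(II)

There is no counter-ion, so the complex is neutral overall.
Ligand charges: 1×bromo (-1 each), 1×chloro (-1 each), 2×ammine (neutral); total -2. So Pd + (-2) = 0, giving Pd = +2.
Ligands are named alphabetically: ammine before bromo before chloro.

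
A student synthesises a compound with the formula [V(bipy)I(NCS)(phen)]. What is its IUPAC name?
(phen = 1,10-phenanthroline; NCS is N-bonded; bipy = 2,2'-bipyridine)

There is no counter-ion, so the complex is neutral overall.
Ligand charges: 1×iodo (-1 each), 1×1,10-phenanthroline (neutral), 1×isothiocyanato (-1 each), 1×2,2'-bipyridine (neutral); total -2. So V + (-2) = 0, giving V = +2.
Ligands are named alphabetically: bipyridine before iodo before isothiocyanato before phenanthroline.

(2,2'-bipyridine)iodoisothiocyanato(1,10-phenanthroline)vanadium(II)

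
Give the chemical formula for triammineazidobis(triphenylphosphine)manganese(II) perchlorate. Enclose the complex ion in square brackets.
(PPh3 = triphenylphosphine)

[Mn(N3)(NH3)3(PPh3)2]ClO4

Ligands: 2 triphenylphosphine (PPh3, neutral), 3 ammine (NH3, neutral), 1 azido (N3, -1). Ligand charge sum = -1.
With Mn in oxidation state +2, the complex ion is [Mn...]^1+.
Charge balance with perchlorate (-1) requires 1 complex ion per 1 perchlorate.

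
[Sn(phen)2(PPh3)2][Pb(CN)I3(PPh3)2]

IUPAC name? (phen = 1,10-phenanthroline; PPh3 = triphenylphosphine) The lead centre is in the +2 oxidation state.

Both ions are complex: the cation is named first with the plain metal name, the anion second with the -ate form; each ion's ligands are alphabetised independently.
Pb is given as +2; the anion's ligand charges sum to -4, so the complex anion is 2−.
A 1:1 salt means the cation carries the equal and opposite charge, 2+.
Cation: ligand charges sum to 0; for the ion to be 2+, Sn = +2.

bis(1,10-phenanthroline)bis(triphenylphosphine)tin(II) cyanotriiodobis(triphenylphosphine)plumbate(II)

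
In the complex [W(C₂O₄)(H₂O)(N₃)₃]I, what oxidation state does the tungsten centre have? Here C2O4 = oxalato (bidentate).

+6

1 iodide outside the brackets (-1 each) → the complex ion is 1+.
Ligand charges: 1×H2O neutral; 3×N3 = -3; 1×C2O4 = -2; sum -5.
W + (-5) = 1+ ⇒ W is +6.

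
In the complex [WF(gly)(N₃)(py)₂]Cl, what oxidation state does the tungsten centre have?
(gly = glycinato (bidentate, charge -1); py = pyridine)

1 chloride outside the brackets (-1 each) → the complex ion is 1+.
Ligand charges: 1×gly = -1; 1×N3 = -1; 2×py neutral; 1×F = -1; sum -3.
W + (-3) = 1+ ⇒ W is +4.

+4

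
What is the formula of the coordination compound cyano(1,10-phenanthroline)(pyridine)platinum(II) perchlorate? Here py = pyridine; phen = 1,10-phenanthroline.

[Pt(CN)(phen)(py)]ClO4

Ligands: 1 cyano (CN, -1), 1 pyridine (py, neutral), 1 1,10-phenanthroline (phen, neutral). Ligand charge sum = -1.
Charge balance with perchlorate (-1) requires 1 complex ion per 1 perchlorate.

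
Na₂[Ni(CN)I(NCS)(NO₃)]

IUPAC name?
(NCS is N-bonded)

The 2 sodium counter-ions carry a total charge of +2, so each complex ion is 2−.
Ligand charges: 1×nitrato (-1 each), 1×cyano (-1 each), 1×isothiocyanato (-1 each), 1×iodo (-1 each); total -4. So Ni + (-4) = 2−, giving Ni = +2.
The complex ion is anionic, so nickel takes the -ate form nickelate(II).

sodium cyanoiodoisothiocyanatonitratonickelate(II)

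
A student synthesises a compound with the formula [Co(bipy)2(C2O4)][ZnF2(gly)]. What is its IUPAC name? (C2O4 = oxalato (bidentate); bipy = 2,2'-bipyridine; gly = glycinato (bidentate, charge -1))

bis(2,2'-bipyridine)oxalatocobalt(III) difluoro(glycinato)zincate(II)

Both ions are complex: the cation is named first with the plain metal name, the anion second with the -ate form; each ion's ligands are alphabetised independently.
Zinc is always +2 in its complexes; the anion's ligand charges sum to -3, so the complex anion is 1−.
A 1:1 salt means the cation carries the equal and opposite charge, 1+.
Cation: ligand charges sum to -2; for the ion to be 1+, Co = +3.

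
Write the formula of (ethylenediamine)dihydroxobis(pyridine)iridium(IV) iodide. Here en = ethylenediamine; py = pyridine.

[Ir(en)(OH)2(py)2]I2

Ligands: 2 hydroxo (OH, -1), 1 ethylenediamine (en, neutral), 2 pyridine (py, neutral). Ligand charge sum = -2.
With Ir in oxidation state +4, the complex ion is [Ir...]^2+.
Charge balance with iodide (-1) requires 1 complex ion per 2 iodide.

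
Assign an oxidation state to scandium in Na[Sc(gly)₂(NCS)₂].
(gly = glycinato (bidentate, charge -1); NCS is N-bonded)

1 sodium outside the brackets (+1 each) → the complex ion is 1−.
Ligand charges: 2×gly = -2; 2×NCS = -2; sum -4.
Sc + (-4) = 1− ⇒ Sc is +3.

+3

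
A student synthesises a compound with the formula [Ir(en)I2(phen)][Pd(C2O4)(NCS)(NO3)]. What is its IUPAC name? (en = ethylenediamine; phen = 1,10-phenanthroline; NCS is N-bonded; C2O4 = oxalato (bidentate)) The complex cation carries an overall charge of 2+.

Both ions are complex: the cation is named first with the plain metal name, the anion second with the -ate form; each ion's ligands are alphabetised independently.
The complex cation is given as 2+; its ligand charges sum to -2, so Ir = +4.
A 1:1 salt means the anion carries the equal and opposite charge, 2−.
Anion: ligand charges sum to -4; for the ion to be 2−, Pd = +2.

(ethylenediamine)diiodo(1,10-phenanthroline)iridium(IV) isothiocyanatonitratooxalatopalladate(II)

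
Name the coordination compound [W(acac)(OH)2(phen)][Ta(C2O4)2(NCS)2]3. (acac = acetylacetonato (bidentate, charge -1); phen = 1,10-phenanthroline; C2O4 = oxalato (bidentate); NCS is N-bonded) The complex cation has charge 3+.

The complex cation is given as 3+; its ligand charges sum to -3, so W = +6.
With 3 anions per cation, each anion must be 3/3 = 1−.
Anion: ligand charges sum to -6; for the ion to be 1−, Ta = +5.

(acetylacetonato)dihydroxo(1,10-phenanthroline)tungsten(VI) diisothiocyanatodioxalatotantalate(V)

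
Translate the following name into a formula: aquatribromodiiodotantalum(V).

[TaBr3(H2O)I2]

Ligands: 1 aqua (H2O, neutral), 2 iodo (I, -1), 3 bromo (Br, -1). Ligand charge sum = -5.
With Ta in oxidation state +5, the complex ion is [Ta...].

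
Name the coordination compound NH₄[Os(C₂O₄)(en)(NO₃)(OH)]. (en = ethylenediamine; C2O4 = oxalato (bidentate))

The 1 ammonium counter-ion carries a total charge of +1, so each complex ion is 1−.
Ligand charges: 1×ethylenediamine (neutral), 1×nitrato (-1 each), 1×hydroxo (-1 each), 1×oxalato (-2 each); total -4. So Os + (-4) = 1−, giving Os = +3.
Ligands are named alphabetically: ethylenediamine before hydroxo before nitrato before oxalato.
The complex ion is anionic, so osmium takes the -ate form osmate(III).

ammonium (ethylenediamine)hydroxonitratooxalatoosmate(III)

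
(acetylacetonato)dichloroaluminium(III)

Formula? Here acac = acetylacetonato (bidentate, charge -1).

[Al(acac)Cl2]

Ligands: 1 acetylacetonato (acac, -1), 2 chloro (Cl, -1). Ligand charge sum = -3.
With Al in oxidation state +3, the complex ion is [Al...].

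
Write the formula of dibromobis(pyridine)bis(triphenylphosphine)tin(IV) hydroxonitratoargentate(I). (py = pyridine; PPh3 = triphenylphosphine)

Cation [Sn…]: ligand charges -2, Sn(IV) ⇒ ion charge 2+.
Anion [Ag…]: ligand charges -2, Ag(I) ⇒ ion charge 1−.
One 2+ cation requires 2 of the 1− anion.

[SnBr2(PPh3)2(py)2][Ag(NO3)(OH)]2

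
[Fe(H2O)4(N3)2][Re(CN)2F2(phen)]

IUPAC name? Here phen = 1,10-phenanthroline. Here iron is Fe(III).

Both ions are complex: the cation is named first with the plain metal name, the anion second with the -ate form; each ion's ligands are alphabetised independently.
Fe is given as +3; the cation's ligand charges sum to -2, so the complex cation is 1+.
A 1:1 salt means the anion carries the equal and opposite charge, 1−.
Anion: ligand charges sum to -4; for the ion to be 1−, Re = +3.

tetraaquadiazidoiron(III) dicyanodifluoro(1,10-phenanthroline)rhenate(III)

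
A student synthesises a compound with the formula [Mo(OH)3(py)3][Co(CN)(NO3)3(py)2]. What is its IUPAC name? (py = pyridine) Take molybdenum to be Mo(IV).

trihydroxotris(pyridine)molybdenum(IV) cyanotrinitratobis(pyridine)cobaltate(III)

Both ions are complex: the cation is named first with the plain metal name, the anion second with the -ate form; each ion's ligands are alphabetised independently.
Mo is given as +4; the cation's ligand charges sum to -3, so the complex cation is 1+.
A 1:1 salt means the anion carries the equal and opposite charge, 1−.
Anion: ligand charges sum to -4; for the ion to be 1−, Co = +3.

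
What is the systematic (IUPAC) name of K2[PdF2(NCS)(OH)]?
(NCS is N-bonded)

potassium difluorohydroxoisothiocyanatopalladate(II)

The 2 potassium counter-ions carry a total charge of +2, so each complex ion is 2−.
Ligand charges: 1×hydroxo (-1 each), 2×fluoro (-1 each), 1×isothiocyanato (-1 each); total -4. So Pd + (-4) = 2−, giving Pd = +2.
Ligands are named alphabetically: fluoro before hydroxo before isothiocyanato.
The complex ion is anionic, so palladium takes the -ate form palladate(II).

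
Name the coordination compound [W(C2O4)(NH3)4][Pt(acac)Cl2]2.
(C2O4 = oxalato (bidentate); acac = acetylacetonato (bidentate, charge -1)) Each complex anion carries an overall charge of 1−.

Both ions are complex: the cation is named first with the plain metal name, the anion second with the -ate form; each ion's ligands are alphabetised independently.
The complex anion is given as 1−; its ligand charges sum to -3, so Pt = +2.
With 2 anions per cation, the cation must be 2×1 = 2+.
Cation: ligand charges sum to -2; for the ion to be 2+, W = +4.

tetraammineoxalatotungsten(IV) (acetylacetonato)dichloroplatinate(II)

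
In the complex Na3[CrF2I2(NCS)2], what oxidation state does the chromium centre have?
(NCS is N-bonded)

3 sodium outside the brackets (+1 each) → the complex ion is 3−.
Ligand charges: 2×I = -2; 2×NCS = -2; 2×F = -2; sum -6.
Cr + (-6) = 3− ⇒ Cr is +3.

+3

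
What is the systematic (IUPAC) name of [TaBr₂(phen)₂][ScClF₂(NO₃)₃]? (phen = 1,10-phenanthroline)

Both ions are complex: the cation is named first with the plain metal name, the anion second with the -ate form; each ion's ligands are alphabetised independently.
Scandium is always +3 in its complexes; the anion's ligand charges sum to -6, so the complex anion is 3−.
A 1:1 salt means the cation carries the equal and opposite charge, 3+.
Cation: ligand charges sum to -2; for the ion to be 3+, Ta = +5.

dibromobis(1,10-phenanthroline)tantalum(V) chlorodifluorotrinitratoscandate(III)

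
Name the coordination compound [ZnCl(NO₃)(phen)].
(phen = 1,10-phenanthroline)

There is no counter-ion, so the complex is neutral overall.
Ligand charges: 1×1,10-phenanthroline (neutral), 1×nitrato (-1 each), 1×chloro (-1 each); total -2. So Zn + (-2) = 0, giving Zn = +2.
Ligands are named alphabetically: chloro before nitrato before phenanthroline.

chloronitrato(1,10-phenanthroline)zinc(II)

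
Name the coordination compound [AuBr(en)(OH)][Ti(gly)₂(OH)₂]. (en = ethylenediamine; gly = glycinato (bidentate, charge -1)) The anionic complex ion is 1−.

bromo(ethylenediamine)hydroxogold(III) bis(glycinato)dihydroxotitanate(III)

The complex anion is given as 1−; its ligand charges sum to -4, so Ti = +3.
A 1:1 salt means the cation carries the equal and opposite charge, 1+.
Cation: ligand charges sum to -2; for the ion to be 1+, Au = +3.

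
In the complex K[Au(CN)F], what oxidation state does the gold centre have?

1 potassium outside the brackets (+1 each) → the complex ion is 1−.
Ligand charges: 1×F = -1; 1×CN = -1; sum -2.
Au + (-2) = 1− ⇒ Au is +1.

+1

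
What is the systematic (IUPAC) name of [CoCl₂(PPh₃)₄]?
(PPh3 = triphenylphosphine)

There is no counter-ion, so the complex is neutral overall.
Ligand charges: 4×triphenylphosphine (neutral), 2×chloro (-1 each); total -2. So Co + (-2) = 0, giving Co = +2.
Ligands are named alphabetically: chloro before triphenylphosphine.

dichlorotetrakis(triphenylphosphine)cobalt(II)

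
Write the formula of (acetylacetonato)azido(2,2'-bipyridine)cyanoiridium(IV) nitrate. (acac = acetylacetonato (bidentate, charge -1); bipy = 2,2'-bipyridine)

Ligands: 1 acetylacetonato (acac, -1), 1 cyano (CN, -1), 1 2,2'-bipyridine (bipy, neutral), 1 azido (N3, -1). Ligand charge sum = -3.
Charge balance with nitrate (-1) requires 1 complex ion per 1 nitrate.

[Ir(acac)(bipy)(CN)(N3)]NO3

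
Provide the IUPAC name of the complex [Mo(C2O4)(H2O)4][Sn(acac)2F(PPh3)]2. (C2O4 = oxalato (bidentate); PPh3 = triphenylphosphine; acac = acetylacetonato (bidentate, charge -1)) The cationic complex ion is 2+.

The complex cation is given as 2+; its ligand charges sum to -2, so Mo = +4.
With 2 anions per cation, each anion must be 2/2 = 1−.
Anion: ligand charges sum to -3; for the ion to be 1−, Sn = +2.

tetraaquaoxalatomolybdenum(IV) bis(acetylacetonato)fluoro(triphenylphosphine)stannate(II)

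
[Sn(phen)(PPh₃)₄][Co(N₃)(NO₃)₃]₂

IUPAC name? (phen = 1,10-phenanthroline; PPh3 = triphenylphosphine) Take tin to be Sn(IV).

(1,10-phenanthroline)tetrakis(triphenylphosphine)tin(IV) azidotrinitratocobaltate(II)

Sn is given as +4; the cation's ligand charges sum to 0, so the complex cation is 4+.
With 2 anions per cation, each anion must be 4/2 = 2−.
Anion: ligand charges sum to -4; for the ion to be 2−, Co = +2.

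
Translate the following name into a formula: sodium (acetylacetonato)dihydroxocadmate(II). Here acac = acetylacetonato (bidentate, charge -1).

Ligands: 1 acetylacetonato (acac, -1), 2 hydroxo (OH, -1). Ligand charge sum = -3.
Charge balance with sodium (+1) requires 1 complex ion per 1 sodium.

Na[Cd(acac)(OH)2]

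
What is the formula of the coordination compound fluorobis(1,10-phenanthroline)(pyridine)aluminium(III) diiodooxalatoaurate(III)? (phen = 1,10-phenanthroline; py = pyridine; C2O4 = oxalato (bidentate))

Cation [Al…]: ligand charges -1, Al(III) ⇒ ion charge 2+.
Anion [Au…]: ligand charges -4, Au(III) ⇒ ion charge 1−.
One 2+ cation requires 2 of the 1− anion.

[AlF(phen)2(py)][Au(C2O4)I2]2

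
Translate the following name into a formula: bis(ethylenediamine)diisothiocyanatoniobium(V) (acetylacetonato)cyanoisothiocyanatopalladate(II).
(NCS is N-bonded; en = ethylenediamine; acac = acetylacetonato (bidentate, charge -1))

[Nb(en)2(NCS)2][Pd(acac)(CN)(NCS)]3

Cation [Nb…]: ligand charges -2, Nb(V) ⇒ ion charge 3+.
Anion [Pd…]: ligand charges -3, Pd(II) ⇒ ion charge 1−.
One 3+ cation requires 3 of the 1− anion.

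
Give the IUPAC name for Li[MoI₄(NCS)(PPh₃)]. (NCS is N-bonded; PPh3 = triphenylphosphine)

The 1 lithium counter-ion carries a total charge of +1, so each complex ion is 1−.
Ligand charges: 4×iodo (-1 each), 1×isothiocyanato (-1 each), 1×triphenylphosphine (neutral); total -5. So Mo + (-5) = 1−, giving Mo = +4.
Ligands are named alphabetically: iodo before isothiocyanato before triphenylphosphine.
The complex ion is anionic, so molybdenum takes the -ate form molybdate(IV).

lithium tetraiodoisothiocyanato(triphenylphosphine)molybdate(IV)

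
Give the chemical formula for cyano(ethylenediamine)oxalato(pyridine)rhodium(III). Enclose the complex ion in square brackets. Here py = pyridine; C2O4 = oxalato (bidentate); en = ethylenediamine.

Ligands: 1 pyridine (py, neutral), 1 cyano (CN, -1), 1 oxalato (C2O4, -2), 1 ethylenediamine (en, neutral). Ligand charge sum = -3.
With Rh in oxidation state +3, the complex ion is [Rh...].

[Rh(C2O4)(CN)(en)(py)]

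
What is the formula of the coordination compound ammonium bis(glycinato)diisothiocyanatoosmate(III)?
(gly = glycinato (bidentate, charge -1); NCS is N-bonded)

NH4[Os(gly)2(NCS)2]

Ligands: 2 glycinato (gly, -1), 2 isothiocyanato (NCS, -1). Ligand charge sum = -4.
With Os in oxidation state +3, the complex ion is [Os...]^1−.
Charge balance with ammonium (+1) requires 1 complex ion per 1 ammonium.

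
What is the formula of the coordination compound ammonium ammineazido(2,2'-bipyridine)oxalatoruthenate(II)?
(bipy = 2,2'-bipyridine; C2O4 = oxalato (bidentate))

NH4[Ru(bipy)(C2O4)(N3)(NH3)]

Ligands: 1 azido (N3, -1), 1 2,2'-bipyridine (bipy, neutral), 1 oxalato (C2O4, -2), 1 ammine (NH3, neutral). Ligand charge sum = -3.
With Ru in oxidation state +2, the complex ion is [Ru...]^1−.
Charge balance with ammonium (+1) requires 1 complex ion per 1 ammonium.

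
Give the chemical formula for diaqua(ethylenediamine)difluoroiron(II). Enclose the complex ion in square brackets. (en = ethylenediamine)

[Fe(en)F2(H2O)2]

Ligands: 1 ethylenediamine (en, neutral), 2 aqua (H2O, neutral), 2 fluoro (F, -1). Ligand charge sum = -2.
With Fe in oxidation state +2, the complex ion is [Fe...].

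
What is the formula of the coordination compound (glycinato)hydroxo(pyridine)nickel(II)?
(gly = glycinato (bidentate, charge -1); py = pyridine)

Ligands: 1 glycinato (gly, -1), 1 hydroxo (OH, -1), 1 pyridine (py, neutral). Ligand charge sum = -2.
With Ni in oxidation state +2, the complex ion is [Ni...].

[Ni(gly)(OH)(py)]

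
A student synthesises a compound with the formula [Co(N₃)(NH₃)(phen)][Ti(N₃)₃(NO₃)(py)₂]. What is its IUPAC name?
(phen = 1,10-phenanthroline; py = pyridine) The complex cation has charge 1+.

The complex cation is given as 1+; its ligand charges sum to -1, so Co = +2.
A 1:1 salt means the anion carries the equal and opposite charge, 1−.
Anion: ligand charges sum to -4; for the ion to be 1−, Ti = +3.

ammineazido(1,10-phenanthroline)cobalt(II) triazidonitratobis(pyridine)titanate(III)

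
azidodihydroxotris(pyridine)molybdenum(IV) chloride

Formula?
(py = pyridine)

[Mo(N3)(OH)2(py)3]Cl

Ligands: 3 pyridine (py, neutral), 1 azido (N3, -1), 2 hydroxo (OH, -1). Ligand charge sum = -3.
With Mo in oxidation state +4, the complex ion is [Mo...]^1+.
Charge balance with chloride (-1) requires 1 complex ion per 1 chloride.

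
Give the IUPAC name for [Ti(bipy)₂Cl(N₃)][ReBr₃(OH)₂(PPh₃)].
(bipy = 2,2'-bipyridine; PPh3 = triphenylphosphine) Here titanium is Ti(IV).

azidobis(2,2'-bipyridine)chlorotitanium(IV) tribromodihydroxo(triphenylphosphine)rhenate(III)

Both ions are complex: the cation is named first with the plain metal name, the anion second with the -ate form; each ion's ligands are alphabetised independently.
Ti is given as +4; the cation's ligand charges sum to -2, so the complex cation is 2+.
A 1:1 salt means the anion carries the equal and opposite charge, 2−.
Anion: ligand charges sum to -5; for the ion to be 2−, Re = +3.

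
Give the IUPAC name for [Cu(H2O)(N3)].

aquaazidocopper(I)

There is no counter-ion, so the complex is neutral overall.
Ligand charges: 1×azido (-1 each), 1×aqua (neutral); total -1. So Cu + (-1) = 0, giving Cu = +1.
Ligands are named alphabetically: aqua before azido.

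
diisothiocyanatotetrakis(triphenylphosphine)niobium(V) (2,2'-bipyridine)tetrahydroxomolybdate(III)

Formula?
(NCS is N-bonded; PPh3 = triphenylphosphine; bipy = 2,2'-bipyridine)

Cation [Nb…]: ligand charges -2, Nb(V) ⇒ ion charge 3+.
Anion [Mo…]: ligand charges -4, Mo(III) ⇒ ion charge 1−.
One 3+ cation requires 3 of the 1− anion.

[Nb(NCS)2(PPh3)4][Mo(bipy)(OH)4]3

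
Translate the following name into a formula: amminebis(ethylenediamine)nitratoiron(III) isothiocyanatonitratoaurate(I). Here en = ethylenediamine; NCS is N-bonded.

Cation [Fe…]: ligand charges -1, Fe(III) ⇒ ion charge 2+.
Anion [Au…]: ligand charges -2, Au(I) ⇒ ion charge 1−.

[Fe(en)2(NH3)(NO3)][Au(NCS)(NO3)]2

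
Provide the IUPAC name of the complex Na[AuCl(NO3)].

sodium chloronitratoaurate(I)

The 1 sodium counter-ion carries a total charge of +1, so each complex ion is 1−.
Ligand charges: 1×chloro (-1 each), 1×nitrato (-1 each); total -2. So Au + (-2) = 1−, giving Au = +1.
Ligands are named alphabetically: chloro before nitrato.
The complex ion is anionic, so gold takes the -ate form aurate(I).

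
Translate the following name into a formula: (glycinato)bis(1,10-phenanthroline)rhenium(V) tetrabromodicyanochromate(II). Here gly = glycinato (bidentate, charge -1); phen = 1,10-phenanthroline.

Cation [Re…]: ligand charges -1, Re(V) ⇒ ion charge 4+.
Anion [Cr…]: ligand charges -6, Cr(II) ⇒ ion charge 4−.
One 4+ cation balances one 4− anion.

[Re(gly)(phen)2][CrBr4(CN)2]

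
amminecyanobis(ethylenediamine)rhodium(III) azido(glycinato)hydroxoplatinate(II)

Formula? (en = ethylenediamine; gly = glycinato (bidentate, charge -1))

[Rh(CN)(en)2(NH3)][Pt(gly)(N3)(OH)]2

Cation [Rh…]: ligand charges -1, Rh(III) ⇒ ion charge 2+.
Anion [Pt…]: ligand charges -3, Pt(II) ⇒ ion charge 1−.
One 2+ cation requires 2 of the 1− anion.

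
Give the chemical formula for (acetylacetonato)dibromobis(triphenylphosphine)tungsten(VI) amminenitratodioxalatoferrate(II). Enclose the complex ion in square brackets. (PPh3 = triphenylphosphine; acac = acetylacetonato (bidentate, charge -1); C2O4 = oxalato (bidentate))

Cation [W…]: ligand charges -3, W(VI) ⇒ ion charge 3+.
Anion [Fe…]: ligand charges -5, Fe(II) ⇒ ion charge 3−.
One 3+ cation balances one 3− anion.

[W(acac)Br2(PPh3)2][Fe(C2O4)2(NH3)(NO3)]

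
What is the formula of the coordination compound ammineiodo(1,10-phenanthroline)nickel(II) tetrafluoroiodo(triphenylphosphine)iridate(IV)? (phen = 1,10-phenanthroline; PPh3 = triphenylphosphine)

Cation [Ni…]: ligand charges -1, Ni(II) ⇒ ion charge 1+.
Anion [Ir…]: ligand charges -5, Ir(IV) ⇒ ion charge 1−.
One 1+ cation balances one 1− anion.

[NiI(NH3)(phen)][IrF4I(PPh3)]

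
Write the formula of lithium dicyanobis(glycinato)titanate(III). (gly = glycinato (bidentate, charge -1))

Li[Ti(CN)2(gly)2]

Ligands: 2 glycinato (gly, -1), 2 cyano (CN, -1). Ligand charge sum = -4.
Charge balance with lithium (+1) requires 1 complex ion per 1 lithium.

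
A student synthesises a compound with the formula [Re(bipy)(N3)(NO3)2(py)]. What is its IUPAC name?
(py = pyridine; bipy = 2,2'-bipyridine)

azido(2,2'-bipyridine)dinitrato(pyridine)rhenium(III)

There is no counter-ion, so the complex is neutral overall.
Ligand charges: 1×pyridine (neutral), 2×nitrato (-1 each), 1×2,2'-bipyridine (neutral), 1×azido (-1 each); total -3. So Re + (-3) = 0, giving Re = +3.
Ligands are named alphabetically: azido before bipyridine before nitrato before pyridine.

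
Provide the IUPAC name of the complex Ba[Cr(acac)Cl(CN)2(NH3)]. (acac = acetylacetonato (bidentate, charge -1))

barium (acetylacetonato)amminechlorodicyanochromate(II)

The 1 barium counter-ion carries a total charge of +2, so each complex ion is 2−.
Ligand charges: 2×cyano (-1 each), 1×chloro (-1 each), 1×ammine (neutral), 1×acetylacetonato (-1 each); total -4. So Cr + (-4) = 2−, giving Cr = +2.
Ligands are named alphabetically: acetylacetonato before ammine before chloro before cyano.
The complex ion is anionic, so chromium takes the -ate form chromate(II).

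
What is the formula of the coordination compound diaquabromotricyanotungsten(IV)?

Ligands: 3 cyano (CN, -1), 1 bromo (Br, -1), 2 aqua (H2O, neutral). Ligand charge sum = -4.
With W in oxidation state +4, the complex ion is [W...].

[WBr(CN)3(H2O)2]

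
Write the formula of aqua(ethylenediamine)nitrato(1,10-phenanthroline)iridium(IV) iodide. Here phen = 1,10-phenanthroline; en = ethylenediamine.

[Ir(en)(H2O)(NO3)(phen)]I3

Ligands: 1 1,10-phenanthroline (phen, neutral), 1 ethylenediamine (en, neutral), 1 nitrato (NO3, -1), 1 aqua (H2O, neutral). Ligand charge sum = -1.
Charge balance with iodide (-1) requires 1 complex ion per 3 iodide.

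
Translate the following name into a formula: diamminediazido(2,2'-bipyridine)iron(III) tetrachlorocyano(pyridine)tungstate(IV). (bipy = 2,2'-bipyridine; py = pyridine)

[Fe(bipy)(N3)2(NH3)2][WCl4(CN)(py)]

Cation [Fe…]: ligand charges -2, Fe(III) ⇒ ion charge 1+.
Anion [W…]: ligand charges -5, W(IV) ⇒ ion charge 1−.
One 1+ cation balances one 1− anion.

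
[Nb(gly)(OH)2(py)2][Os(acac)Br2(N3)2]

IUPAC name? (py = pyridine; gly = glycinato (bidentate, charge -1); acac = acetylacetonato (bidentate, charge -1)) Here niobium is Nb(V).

(glycinato)dihydroxobis(pyridine)niobium(V) (acetylacetonato)diazidodibromoosmate(III)

Nb is given as +5; the cation's ligand charges sum to -3, so the complex cation is 2+.
A 1:1 salt means the anion carries the equal and opposite charge, 2−.
Anion: ligand charges sum to -5; for the ion to be 2−, Os = +3.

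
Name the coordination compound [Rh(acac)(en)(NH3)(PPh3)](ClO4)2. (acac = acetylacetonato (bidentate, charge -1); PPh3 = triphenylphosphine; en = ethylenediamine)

(acetylacetonato)ammine(ethylenediamine)(triphenylphosphine)rhodium(III) perchlorate

The 2 perchlorate counter-ions carry a total charge of -2, so each complex ion is 2+.
Ligand charges: 1×acetylacetonato (-1 each), 1×ammine (neutral), 1×triphenylphosphine (neutral), 1×ethylenediamine (neutral); total -1. So Rh + (-1) = 2+, giving Rh = +3.
Ligands are named alphabetically: acetylacetonato before ammine before ethylenediamine before triphenylphosphine.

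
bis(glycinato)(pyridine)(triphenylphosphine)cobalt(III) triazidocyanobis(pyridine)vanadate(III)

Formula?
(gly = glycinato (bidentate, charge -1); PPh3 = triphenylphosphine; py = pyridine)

[Co(gly)2(PPh3)(py)][V(CN)(N3)3(py)2]

Cation [Co…]: ligand charges -2, Co(III) ⇒ ion charge 1+.
Anion [V…]: ligand charges -4, V(III) ⇒ ion charge 1−.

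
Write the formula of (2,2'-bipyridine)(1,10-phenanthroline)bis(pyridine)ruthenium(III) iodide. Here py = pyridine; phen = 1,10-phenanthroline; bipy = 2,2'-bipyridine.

[Ru(bipy)(phen)(py)2]I3

Ligands: 2 pyridine (py, neutral), 1 1,10-phenanthroline (phen, neutral), 1 2,2'-bipyridine (bipy, neutral). Ligand charge sum = 0.
With Ru in oxidation state +3, the complex ion is [Ru...]^3+.
Charge balance with iodide (-1) requires 1 complex ion per 3 iodide.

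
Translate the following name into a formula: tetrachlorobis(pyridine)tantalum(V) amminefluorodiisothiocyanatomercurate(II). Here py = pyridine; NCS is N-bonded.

Cation [Ta…]: ligand charges -4, Ta(V) ⇒ ion charge 1+.
Anion [Hg…]: ligand charges -3, Hg(II) ⇒ ion charge 1−.
One 1+ cation balances one 1− anion.

[TaCl4(py)2][HgF(NCS)2(NH3)]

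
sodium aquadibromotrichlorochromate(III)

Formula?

Na2[CrBr2Cl3(H2O)]

Ligands: 2 bromo (Br, -1), 1 aqua (H2O, neutral), 3 chloro (Cl, -1). Ligand charge sum = -5.
With Cr in oxidation state +3, the complex ion is [Cr...]^2−.
Charge balance with sodium (+1) requires 1 complex ion per 2 sodium.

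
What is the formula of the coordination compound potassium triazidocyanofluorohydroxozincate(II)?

K4[Zn(CN)F(N3)3(OH)]

Ligands: 1 cyano (CN, -1), 1 fluoro (F, -1), 3 azido (N3, -1), 1 hydroxo (OH, -1). Ligand charge sum = -6.
With Zn in oxidation state +2, the complex ion is [Zn...]^4−.
Charge balance with potassium (+1) requires 1 complex ion per 4 potassium.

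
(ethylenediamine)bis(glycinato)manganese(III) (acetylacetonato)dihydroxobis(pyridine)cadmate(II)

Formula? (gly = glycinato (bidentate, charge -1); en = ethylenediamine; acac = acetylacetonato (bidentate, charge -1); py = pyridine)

[Mn(en)(gly)2][Cd(acac)(OH)2(py)2]

Cation [Mn…]: ligand charges -2, Mn(III) ⇒ ion charge 1+.
Anion [Cd…]: ligand charges -3, Cd(II) ⇒ ion charge 1−.
One 1+ cation balances one 1− anion.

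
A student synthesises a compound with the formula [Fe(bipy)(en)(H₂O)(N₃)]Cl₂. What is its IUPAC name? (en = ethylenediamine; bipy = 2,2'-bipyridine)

The 2 chloride counter-ions carry a total charge of -2, so each complex ion is 2+.
Ligand charges: 1×ethylenediamine (neutral), 1×azido (-1 each), 1×aqua (neutral), 1×2,2'-bipyridine (neutral); total -1. So Fe + (-1) = 2+, giving Fe = +3.
Ligands are named alphabetically: aqua before azido before bipyridine before ethylenediamine.

aquaazido(2,2'-bipyridine)(ethylenediamine)iron(III) chloride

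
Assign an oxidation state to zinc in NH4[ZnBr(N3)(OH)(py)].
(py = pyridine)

1 ammonium outside the brackets (+1 each) → the complex ion is 1−.
Ligand charges: 1×OH = -1; 1×N3 = -1; 1×Br = -1; 1×py neutral; sum -3.
Zn + (-3) = 1− ⇒ Zn is +2.

+2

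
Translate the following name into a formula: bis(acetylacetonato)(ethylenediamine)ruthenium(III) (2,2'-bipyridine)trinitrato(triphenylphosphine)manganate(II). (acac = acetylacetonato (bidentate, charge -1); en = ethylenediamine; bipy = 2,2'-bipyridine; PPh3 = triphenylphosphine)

[Ru(acac)2(en)][Mn(bipy)(NO3)3(PPh3)]

Cation [Ru…]: ligand charges -2, Ru(III) ⇒ ion charge 1+.
Anion [Mn…]: ligand charges -3, Mn(II) ⇒ ion charge 1−.
One 1+ cation balances one 1− anion.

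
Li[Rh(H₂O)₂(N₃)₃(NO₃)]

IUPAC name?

lithium diaquatriazidonitratorhodate(III)

The 1 lithium counter-ion carries a total charge of +1, so each complex ion is 1−.
Ligand charges: 2×aqua (neutral), 3×azido (-1 each), 1×nitrato (-1 each); total -4. So Rh + (-4) = 1−, giving Rh = +3.
Ligands are named alphabetically: aqua before azido before nitrato.
The complex ion is anionic, so rhodium takes the -ate form rhodate(III).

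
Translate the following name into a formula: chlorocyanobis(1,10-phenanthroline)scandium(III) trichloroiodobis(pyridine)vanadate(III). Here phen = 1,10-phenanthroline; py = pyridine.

Cation [Sc…]: ligand charges -2, Sc(III) ⇒ ion charge 1+.
Anion [V…]: ligand charges -4, V(III) ⇒ ion charge 1−.
One 1+ cation balances one 1− anion.

[ScCl(CN)(phen)2][VCl3I(py)2]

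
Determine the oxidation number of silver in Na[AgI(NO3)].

1 sodium outside the brackets (+1 each) → the complex ion is 1−.
Ligand charges: 1×I = -1; 1×NO3 = -1; sum -2.
Ag + (-2) = 1− ⇒ Ag is +1.

+1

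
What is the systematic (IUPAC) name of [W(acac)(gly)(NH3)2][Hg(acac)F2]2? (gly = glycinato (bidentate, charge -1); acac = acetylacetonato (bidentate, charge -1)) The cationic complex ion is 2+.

Both ions are complex: the cation is named first with the plain metal name, the anion second with the -ate form; each ion's ligands are alphabetised independently.
The complex cation is given as 2+; its ligand charges sum to -2, so W = +4.
With 2 anions per cation, each anion must be 2/2 = 1−.
Anion: ligand charges sum to -3; for the ion to be 1−, Hg = +2.

(acetylacetonato)diammine(glycinato)tungsten(IV) (acetylacetonato)difluoromercurate(II)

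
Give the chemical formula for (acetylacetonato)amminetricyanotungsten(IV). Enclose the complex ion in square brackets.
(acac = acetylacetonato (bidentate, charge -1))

[W(acac)(CN)3(NH3)]

Ligands: 1 acetylacetonato (acac, -1), 3 cyano (CN, -1), 1 ammine (NH3, neutral). Ligand charge sum = -4.
With W in oxidation state +4, the complex ion is [W...].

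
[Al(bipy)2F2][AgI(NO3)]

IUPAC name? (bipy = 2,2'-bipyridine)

bis(2,2'-bipyridine)difluoroaluminium(III) iodonitratoargentate(I)

Both ions are complex: the cation is named first with the plain metal name, the anion second with the -ate form; each ion's ligands are alphabetised independently.
Aluminium is always +3 in its complexes; the cation's ligand charges sum to -2, so the complex cation is 1+.
A 1:1 salt means the anion carries the equal and opposite charge, 1−.
Anion: ligand charges sum to -2; for the ion to be 1−, Ag = +1.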